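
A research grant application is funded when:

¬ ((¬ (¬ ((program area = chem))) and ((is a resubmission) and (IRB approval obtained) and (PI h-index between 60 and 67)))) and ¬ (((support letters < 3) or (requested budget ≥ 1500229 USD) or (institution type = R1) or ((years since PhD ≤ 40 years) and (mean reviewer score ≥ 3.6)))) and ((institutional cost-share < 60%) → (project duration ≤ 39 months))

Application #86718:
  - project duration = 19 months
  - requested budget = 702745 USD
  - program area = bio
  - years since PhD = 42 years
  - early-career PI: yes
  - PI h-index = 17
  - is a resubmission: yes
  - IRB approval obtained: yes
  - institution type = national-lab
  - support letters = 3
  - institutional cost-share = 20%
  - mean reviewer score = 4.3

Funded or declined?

Atomic conditions:
  program area = chem: bio == chem is false
  is a resubmission: yes → true
  IRB approval obtained: yes → true
  PI h-index between 60 and 67: 17 in [60, 67] is false
  support letters < 3: 3 < 3 is false
  requested budget ≥ 1500229 USD: 702745 ≥ 1500229 is false
  institution type = R1: national-lab == R1 is false
  years since PhD ≤ 40 years: 42 ≤ 40 is false
  mean reviewer score ≥ 3.6: 4.3 ≥ 3.6 is true
  institutional cost-share < 60%: 20 < 60 is true
  project duration ≤ 39 months: 19 ≤ 39 is true
Combine:
[1.1.1.1] NOT false = true
[1.1.1] NOT true = false
[1.1.2] true AND true AND false = false
[1.1] false AND false = false
[1] NOT false = true
[2.1.4] false AND true = false
[2.1] false OR false OR false OR false = false
[2] NOT false = true
[3] true → true = true
[root] true AND true AND true = true
Overall: true → funded

Funded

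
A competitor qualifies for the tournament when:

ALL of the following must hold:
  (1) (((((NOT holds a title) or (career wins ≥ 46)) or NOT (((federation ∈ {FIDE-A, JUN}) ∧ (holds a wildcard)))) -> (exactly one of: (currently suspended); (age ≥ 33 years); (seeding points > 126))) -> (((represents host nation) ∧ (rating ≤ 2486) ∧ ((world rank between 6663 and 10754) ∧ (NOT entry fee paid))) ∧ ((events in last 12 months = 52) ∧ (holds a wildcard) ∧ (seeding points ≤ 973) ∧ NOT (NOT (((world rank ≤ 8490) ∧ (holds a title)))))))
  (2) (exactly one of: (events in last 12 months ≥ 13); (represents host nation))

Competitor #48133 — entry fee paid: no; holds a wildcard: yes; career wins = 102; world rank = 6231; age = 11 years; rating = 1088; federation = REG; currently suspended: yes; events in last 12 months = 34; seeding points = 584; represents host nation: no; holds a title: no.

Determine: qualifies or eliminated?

Qualifies

Atomic conditions:
  NOT holds a title: no → true
  career wins ≥ 46: 102 ≥ 46 is true
  federation ∈ {FIDE-A, JUN}: REG is not in the set → false
  holds a wildcard: yes → true
  currently suspended: yes → true
  age ≥ 33 years: 11 ≥ 33 is false
  seeding points > 126: 584 > 126 is true
  represents host nation: no → false
  rating ≤ 2486: 1088 ≤ 2486 is true
  world rank between 6663 and 10754: 6231 in [6663, 10754] is false
  NOT entry fee paid: no → true
  events in last 12 months = 52: 34 == 52 is false
  seeding points ≤ 973: 584 ≤ 973 is true
  world rank ≤ 8490: 6231 ≤ 8490 is true
  holds a title: no → false
  events in last 12 months ≥ 13: 34 ≥ 13 is true
Combine:
[1.1.1.1] true OR true = true
[1.1.1.2.1] false AND true = false
[1.1.1.2] NOT false = true
[1.1.1] true OR true = true
[1.1.2] exactly-one(true, false, true) = false
[1.1] true → false = false
[1.2.1.3] false AND true = false
[1.2.1] false AND true AND false = false
[1.2.2.4.1.1] true AND false = false
[1.2.2.4.1] NOT false = true
[1.2.2.4] NOT true = false
[1.2.2] false AND true AND true AND false = false
[1.2] false AND false = false
[1] false → false (antecedent false ⇒ implication holds) = true
[2] exactly-one(true, false) = true
[root] true AND true = true
Overall: true → qualifies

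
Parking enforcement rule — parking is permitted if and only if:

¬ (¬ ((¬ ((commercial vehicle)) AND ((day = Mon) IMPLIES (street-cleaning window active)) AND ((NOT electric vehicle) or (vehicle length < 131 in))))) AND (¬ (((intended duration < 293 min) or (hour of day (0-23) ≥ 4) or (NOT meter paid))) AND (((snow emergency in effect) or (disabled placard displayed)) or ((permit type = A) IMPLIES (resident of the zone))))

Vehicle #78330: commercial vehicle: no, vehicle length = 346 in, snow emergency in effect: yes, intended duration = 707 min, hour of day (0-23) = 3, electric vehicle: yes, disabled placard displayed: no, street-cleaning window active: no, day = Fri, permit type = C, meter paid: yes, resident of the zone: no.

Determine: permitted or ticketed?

Ticketed

Atomic conditions:
  commercial vehicle: no → false
  day = Mon: Fri == Mon is false
  street-cleaning window active: no → false
  NOT electric vehicle: yes → false
  vehicle length < 131 in: 346 < 131 is false
  intended duration < 293 min: 707 < 293 is false
  hour of day (0-23) ≥ 4: 3 ≥ 4 is false
  NOT meter paid: yes → false
  snow emergency in effect: yes → true
  disabled placard displayed: no → false
  permit type = A: C == A is false
  resident of the zone: no → false
Combine:
[1.1.1.1] NOT false = true
[1.1.1.2] false → false (antecedent false ⇒ implication holds) = true
[1.1.1.3] false OR false = false
[1.1.1] true AND true AND false = false
[1.1] NOT false = true
[1] NOT true = false
[2.1.1] false OR false OR false = false
[2.1] NOT false = true
[2.2.1] true OR false = true
[2.2.2] false → false (antecedent false ⇒ implication holds) = true
[2.2] true OR true = true
[2] true AND true = true
[root] false AND true = false
Overall: false → ticketed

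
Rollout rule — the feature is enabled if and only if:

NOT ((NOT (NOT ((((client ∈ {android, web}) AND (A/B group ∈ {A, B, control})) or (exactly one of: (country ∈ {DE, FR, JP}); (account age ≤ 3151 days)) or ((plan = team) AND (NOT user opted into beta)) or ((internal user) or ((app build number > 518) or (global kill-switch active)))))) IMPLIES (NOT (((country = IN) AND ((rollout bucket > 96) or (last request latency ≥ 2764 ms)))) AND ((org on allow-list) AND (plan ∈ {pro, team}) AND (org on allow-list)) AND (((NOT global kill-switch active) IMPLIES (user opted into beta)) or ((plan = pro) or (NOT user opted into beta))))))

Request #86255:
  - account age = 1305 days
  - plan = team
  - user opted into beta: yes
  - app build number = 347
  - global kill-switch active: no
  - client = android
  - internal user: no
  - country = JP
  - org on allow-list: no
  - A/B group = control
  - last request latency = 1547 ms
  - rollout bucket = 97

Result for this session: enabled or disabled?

Enabled

Atomic conditions:
  client ∈ {android, web}: android is in the set → true
  A/B group ∈ {A, B, control}: control is in the set → true
  country ∈ {DE, FR, JP}: JP is in the set → true
  account age ≤ 3151 days: 1305 ≤ 3151 is true
  plan = team: team == team is true
  NOT user opted into beta: yes → false
  internal user: no → false
  app build number > 518: 347 > 518 is false
  global kill-switch active: no → false
  country = IN: JP == IN is false
  rollout bucket > 96: 97 > 96 is true
  last request latency ≥ 2764 ms: 1547 ≥ 2764 is false
  org on allow-list: no → false
  plan ∈ {pro, team}: team is in the set → true
  NOT global kill-switch active: no → true
  user opted into beta: yes → true
  plan = pro: team == pro is false
Combine:
[1.1.1.1.1] true AND true = true
[1.1.1.1.2] exactly-one(true, true) = false
[1.1.1.1.3] true AND false = false
[1.1.1.1.4.2] false OR false = false
[1.1.1.1.4] false OR false = false
[1.1.1.1] true OR false OR false OR false = true
[1.1.1] NOT true = false
[1.1] NOT false = true
[1.2.1.1.2] true OR false = true
[1.2.1.1] false AND true = false
[1.2.1] NOT false = true
[1.2.2] false AND true AND false = false
[1.2.3.1] true → true = true
[1.2.3.2] false OR false = false
[1.2.3] true OR false = true
[1.2] true AND false AND true = false
[1] true → false = false
[root] NOT false = true
Overall: true → enabled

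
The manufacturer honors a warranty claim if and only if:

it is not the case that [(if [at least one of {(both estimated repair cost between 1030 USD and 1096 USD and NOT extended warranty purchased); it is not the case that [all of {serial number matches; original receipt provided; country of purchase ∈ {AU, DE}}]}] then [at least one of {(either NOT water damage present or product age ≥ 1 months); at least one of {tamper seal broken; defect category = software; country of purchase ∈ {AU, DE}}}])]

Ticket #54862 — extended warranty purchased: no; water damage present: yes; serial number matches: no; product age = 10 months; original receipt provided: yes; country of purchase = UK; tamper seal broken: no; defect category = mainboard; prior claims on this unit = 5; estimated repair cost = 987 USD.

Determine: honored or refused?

Refused

Atomic conditions:
  estimated repair cost between 1030 USD and 1096 USD: 987 in [1030, 1096] is false
  NOT extended warranty purchased: no → true
  serial number matches: no → false
  original receipt provided: yes → true
  country of purchase ∈ {AU, DE}: UK is not in the set → false
  NOT water damage present: yes → false
  product age ≥ 1 months: 10 ≥ 1 is true
  tamper seal broken: no → false
  defect category = software: mainboard == software is false
Combine:
[1.1.1] false AND true = false
[1.1.2.1] false AND true AND false = false
[1.1.2] NOT false = true
[1.1] false OR true = true
[1.2.1] false OR true = true
[1.2.2] false OR false OR false = false
[1.2] true OR false = true
[1] true → true = true
[root] NOT true = false
Overall: false → refused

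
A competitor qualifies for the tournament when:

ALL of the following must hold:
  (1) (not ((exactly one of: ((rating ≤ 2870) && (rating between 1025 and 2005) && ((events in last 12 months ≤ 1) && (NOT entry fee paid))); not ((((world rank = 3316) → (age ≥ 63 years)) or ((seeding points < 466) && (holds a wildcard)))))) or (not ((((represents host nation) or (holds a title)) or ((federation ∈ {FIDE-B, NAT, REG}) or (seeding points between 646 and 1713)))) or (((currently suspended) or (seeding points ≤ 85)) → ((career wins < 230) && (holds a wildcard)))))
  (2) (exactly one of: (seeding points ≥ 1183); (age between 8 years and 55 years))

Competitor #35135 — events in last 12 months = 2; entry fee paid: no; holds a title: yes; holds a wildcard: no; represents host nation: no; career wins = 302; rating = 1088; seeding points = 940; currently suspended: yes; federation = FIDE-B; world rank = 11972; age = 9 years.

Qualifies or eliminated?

Qualifies

Atomic conditions:
  rating ≤ 2870: 1088 ≤ 2870 is true
  rating between 1025 and 2005: 1088 in [1025, 2005] is true
  events in last 12 months ≤ 1: 2 ≤ 1 is false
  NOT entry fee paid: no → true
  world rank = 3316: 11972 == 3316 is false
  age ≥ 63 years: 9 ≥ 63 is false
  seeding points < 466: 940 < 466 is false
  holds a wildcard: no → false
  represents host nation: no → false
  holds a title: yes → true
  federation ∈ {FIDE-B, NAT, REG}: FIDE-B is in the set → true
  seeding points between 646 and 1713: 940 in [646, 1713] is true
  currently suspended: yes → true
  seeding points ≤ 85: 940 ≤ 85 is false
  career wins < 230: 302 < 230 is false
  seeding points ≥ 1183: 940 ≥ 1183 is false
  age between 8 years and 55 years: 9 in [8, 55] is true
Combine:
[1.1.1.1.3] false AND true = false
[1.1.1.1] true AND true AND false = false
[1.1.1.2.1.1] false → false (antecedent false ⇒ implication holds) = true
[1.1.1.2.1.2] false AND false = false
[1.1.1.2.1] true OR false = true
[1.1.1.2] NOT true = false
[1.1.1] exactly-one(false, false) = false
[1.1] NOT false = true
[1.2.1.1.1] false OR true = true
[1.2.1.1.2] true OR true = true
[1.2.1.1] true OR true = true
[1.2.1] NOT true = false
[1.2.2.1] true OR false = true
[1.2.2.2] false AND false = false
[1.2.2] true → false = false
[1.2] false OR false = false
[1] true OR false = true
[2] exactly-one(false, true) = true
[root] true AND true = true
Overall: true → qualifies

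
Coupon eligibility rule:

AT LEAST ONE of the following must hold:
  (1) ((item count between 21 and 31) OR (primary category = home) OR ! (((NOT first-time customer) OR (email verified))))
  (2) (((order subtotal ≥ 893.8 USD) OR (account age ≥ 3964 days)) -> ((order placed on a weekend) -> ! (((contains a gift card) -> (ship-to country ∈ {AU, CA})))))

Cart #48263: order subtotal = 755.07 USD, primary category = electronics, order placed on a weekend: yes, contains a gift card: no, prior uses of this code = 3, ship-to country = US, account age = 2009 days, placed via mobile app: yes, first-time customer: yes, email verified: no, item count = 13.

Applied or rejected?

Applied

Atomic conditions:
  item count between 21 and 31: 13 in [21, 31] is false
  primary category = home: electronics == home is false
  NOT first-time customer: yes → false
  email verified: no → false
  order subtotal ≥ 893.8 USD: 755.07 ≥ 893.8 is false
  account age ≥ 3964 days: 2009 ≥ 3964 is false
  order placed on a weekend: yes → true
  contains a gift card: no → false
  ship-to country ∈ {AU, CA}: US is not in the set → false
Combine:
[1.3.1] false OR false = false
[1.3] NOT false = true
[1] false OR false OR true = true
[2.1] false OR false = false
[2.2.2.1] false → false (antecedent false ⇒ implication holds) = true
[2.2.2] NOT true = false
[2.2] true → false = false
[2] false → false (antecedent false ⇒ implication holds) = true
[root] true OR true = true
Overall: true → applied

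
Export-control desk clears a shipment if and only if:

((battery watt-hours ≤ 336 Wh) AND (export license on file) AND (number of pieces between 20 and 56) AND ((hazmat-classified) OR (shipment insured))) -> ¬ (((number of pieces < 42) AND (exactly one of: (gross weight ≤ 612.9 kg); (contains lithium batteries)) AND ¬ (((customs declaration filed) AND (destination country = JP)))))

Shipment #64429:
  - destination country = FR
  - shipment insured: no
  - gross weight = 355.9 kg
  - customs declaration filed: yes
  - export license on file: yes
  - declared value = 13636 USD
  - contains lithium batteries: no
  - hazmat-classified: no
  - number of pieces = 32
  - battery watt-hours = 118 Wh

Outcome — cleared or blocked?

Cleared

Atomic conditions:
  battery watt-hours ≤ 336 Wh: 118 ≤ 336 is true
  export license on file: yes → true
  number of pieces between 20 and 56: 32 in [20, 56] is true
  hazmat-classified: no → false
  shipment insured: no → false
  number of pieces < 42: 32 < 42 is true
  gross weight ≤ 612.9 kg: 355.9 ≤ 612.9 is true
  contains lithium batteries: no → false
  customs declaration filed: yes → true
  destination country = JP: FR == JP is false
Combine:
[1.4] false OR false = false
[1] true AND true AND true AND false = false
[2.1.2] exactly-one(true, false) = true
[2.1.3.1] true AND false = false
[2.1.3] NOT false = true
[2.1] true AND true AND true = true
[2] NOT true = false
[root] false → false (antecedent false ⇒ implication holds) = true
Overall: true → cleared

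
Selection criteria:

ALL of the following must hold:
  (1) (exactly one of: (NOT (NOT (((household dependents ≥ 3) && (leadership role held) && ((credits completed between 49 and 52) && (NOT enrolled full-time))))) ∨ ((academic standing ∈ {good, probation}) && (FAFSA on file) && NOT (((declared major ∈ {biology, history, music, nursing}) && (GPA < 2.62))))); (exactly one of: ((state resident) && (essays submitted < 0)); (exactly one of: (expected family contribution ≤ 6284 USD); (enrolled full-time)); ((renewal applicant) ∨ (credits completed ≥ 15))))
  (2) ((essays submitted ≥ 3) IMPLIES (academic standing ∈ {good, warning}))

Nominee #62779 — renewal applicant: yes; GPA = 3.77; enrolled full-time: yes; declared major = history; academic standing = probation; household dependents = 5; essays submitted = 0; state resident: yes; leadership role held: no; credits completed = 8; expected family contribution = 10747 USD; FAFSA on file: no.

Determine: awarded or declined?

Declined

Atomic conditions:
  household dependents ≥ 3: 5 ≥ 3 is true
  leadership role held: no → false
  credits completed between 49 and 52: 8 in [49, 52] is false
  NOT enrolled full-time: yes → false
  academic standing ∈ {good, probation}: probation is in the set → true
  FAFSA on file: no → false
  declared major ∈ {biology, history, music, nursing}: history is in the set → true
  GPA < 2.62: 3.77 < 2.62 is false
  state resident: yes → true
  essays submitted < 0: 0 < 0 is false
  expected family contribution ≤ 6284 USD: 10747 ≤ 6284 is false
  enrolled full-time: yes → true
  renewal applicant: yes → true
  credits completed ≥ 15: 8 ≥ 15 is false
  essays submitted ≥ 3: 0 ≥ 3 is false
  academic standing ∈ {good, warning}: probation is not in the set → false
Combine:
[1.1.1.1.1.3] false AND false = false
[1.1.1.1.1] true AND false AND false = false
[1.1.1.1] NOT false = true
[1.1.1] NOT true = false
[1.1.2.3.1] true AND false = false
[1.1.2.3] NOT false = true
[1.1.2] true AND false AND true = false
[1.1] false OR false = false
[1.2.1] true AND false = false
[1.2.2] exactly-one(false, true) = true
[1.2.3] true OR false = true
[1.2] exactly-one(false, true, true) = false
[1] exactly-one(false, false) = false
[2] false → false (antecedent false ⇒ implication holds) = true
[root] false AND true = false
Overall: false → declined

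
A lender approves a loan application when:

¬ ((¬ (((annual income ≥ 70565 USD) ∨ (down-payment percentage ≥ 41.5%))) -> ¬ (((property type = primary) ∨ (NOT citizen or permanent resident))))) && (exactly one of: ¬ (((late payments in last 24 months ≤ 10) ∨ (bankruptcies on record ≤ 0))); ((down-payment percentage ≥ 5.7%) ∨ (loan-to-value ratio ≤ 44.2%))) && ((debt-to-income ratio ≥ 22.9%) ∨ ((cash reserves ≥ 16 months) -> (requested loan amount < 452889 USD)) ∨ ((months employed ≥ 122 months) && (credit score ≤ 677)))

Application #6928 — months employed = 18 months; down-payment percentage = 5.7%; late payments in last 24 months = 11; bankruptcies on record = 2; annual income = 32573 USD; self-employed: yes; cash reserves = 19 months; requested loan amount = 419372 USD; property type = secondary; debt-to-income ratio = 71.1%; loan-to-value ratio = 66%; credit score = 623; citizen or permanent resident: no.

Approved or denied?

Atomic conditions:
  annual income ≥ 70565 USD: 32573 ≥ 70565 is false
  down-payment percentage ≥ 41.5%: 5.7 ≥ 41.5 is false
  property type = primary: secondary == primary is false
  NOT citizen or permanent resident: no → true
  late payments in last 24 months ≤ 10: 11 ≤ 10 is false
  bankruptcies on record ≤ 0: 2 ≤ 0 is false
  down-payment percentage ≥ 5.7%: 5.7 ≥ 5.7 is true
  loan-to-value ratio ≤ 44.2%: 66 ≤ 44.2 is false
  debt-to-income ratio ≥ 22.9%: 71.1 ≥ 22.9 is true
  cash reserves ≥ 16 months: 19 ≥ 16 is true
  requested loan amount < 452889 USD: 419372 < 452889 is true
  months employed ≥ 122 months: 18 ≥ 122 is false
  credit score ≤ 677: 623 ≤ 677 is true
Combine:
[1.1.1.1] false OR false = false
[1.1.1] NOT false = true
[1.1.2.1] false OR true = true
[1.1.2] NOT true = false
[1.1] true → false = false
[1] NOT false = true
[2.1.1] false OR false = false
[2.1] NOT false = true
[2.2] true OR false = true
[2] exactly-one(true, true) = false
[3.2] true → true = true
[3.3] false AND true = false
[3] true OR true OR false = true
[root] true AND false AND true = false
Overall: false → denied

Denied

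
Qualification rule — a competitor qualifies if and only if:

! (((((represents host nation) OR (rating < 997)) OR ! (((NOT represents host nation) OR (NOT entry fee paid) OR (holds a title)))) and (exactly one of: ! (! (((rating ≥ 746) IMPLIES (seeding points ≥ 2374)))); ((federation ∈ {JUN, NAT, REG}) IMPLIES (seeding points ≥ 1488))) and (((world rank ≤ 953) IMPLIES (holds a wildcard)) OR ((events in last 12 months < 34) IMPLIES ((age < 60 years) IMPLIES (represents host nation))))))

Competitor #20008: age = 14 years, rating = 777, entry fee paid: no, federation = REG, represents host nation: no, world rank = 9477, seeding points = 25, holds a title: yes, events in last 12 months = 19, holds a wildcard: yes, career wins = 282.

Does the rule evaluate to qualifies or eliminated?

Atomic conditions:
  represents host nation: no → false
  rating < 997: 777 < 997 is true
  NOT represents host nation: no → true
  NOT entry fee paid: no → true
  holds a title: yes → true
  rating ≥ 746: 777 ≥ 746 is true
  seeding points ≥ 2374: 25 ≥ 2374 is false
  federation ∈ {JUN, NAT, REG}: REG is in the set → true
  seeding points ≥ 1488: 25 ≥ 1488 is false
  world rank ≤ 953: 9477 ≤ 953 is false
  holds a wildcard: yes → true
  events in last 12 months < 34: 19 < 34 is true
  age < 60 years: 14 < 60 is true
Combine:
[1.1.1] false OR true = true
[1.1.2.1] true OR true OR true = true
[1.1.2] NOT true = false
[1.1] true OR false = true
[1.2.1.1.1] true → false = false
[1.2.1.1] NOT false = true
[1.2.1] NOT true = false
[1.2.2] true → false = false
[1.2] exactly-one(false, false) = false
[1.3.1] false → true (antecedent false ⇒ implication holds) = true
[1.3.2.2] true → false = false
[1.3.2] true → false = false
[1.3] true OR false = true
[1] true AND false AND true = false
[root] NOT false = true
Overall: true → qualifies

Qualifies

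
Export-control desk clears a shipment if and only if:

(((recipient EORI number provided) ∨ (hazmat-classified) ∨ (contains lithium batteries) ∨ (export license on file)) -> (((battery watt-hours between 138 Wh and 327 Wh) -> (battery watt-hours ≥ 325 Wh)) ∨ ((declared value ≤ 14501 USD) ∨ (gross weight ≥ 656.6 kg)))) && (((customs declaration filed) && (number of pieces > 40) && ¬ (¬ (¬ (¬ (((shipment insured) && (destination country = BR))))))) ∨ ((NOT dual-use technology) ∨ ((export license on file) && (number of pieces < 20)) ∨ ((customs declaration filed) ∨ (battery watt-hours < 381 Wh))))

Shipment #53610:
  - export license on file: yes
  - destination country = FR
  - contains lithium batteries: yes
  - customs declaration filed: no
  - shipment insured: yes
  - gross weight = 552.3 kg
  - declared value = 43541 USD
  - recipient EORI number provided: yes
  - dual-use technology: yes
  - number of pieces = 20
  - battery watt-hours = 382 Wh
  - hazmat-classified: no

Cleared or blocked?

Blocked

Atomic conditions:
  recipient EORI number provided: yes → true
  hazmat-classified: no → false
  contains lithium batteries: yes → true
  export license on file: yes → true
  battery watt-hours between 138 Wh and 327 Wh: 382 in [138, 327] is false
  battery watt-hours ≥ 325 Wh: 382 ≥ 325 is true
  declared value ≤ 14501 USD: 43541 ≤ 14501 is false
  gross weight ≥ 656.6 kg: 552.3 ≥ 656.6 is false
  customs declaration filed: no → false
  number of pieces > 40: 20 > 40 is false
  shipment insured: yes → true
  destination country = BR: FR == BR is false
  NOT dual-use technology: yes → false
  number of pieces < 20: 20 < 20 is false
  battery watt-hours < 381 Wh: 382 < 381 is false
Combine:
[1.1] true OR false OR true OR true = true
[1.2.1] false → true (antecedent false ⇒ implication holds) = true
[1.2.2] false OR false = false
[1.2] true OR false = true
[1] true → true = true
[2.1.3.1.1.1.1] true AND false = false
[2.1.3.1.1.1] NOT false = true
[2.1.3.1.1] NOT true = false
[2.1.3.1] NOT false = true
[2.1.3] NOT true = false
[2.1] false AND false AND false = false
[2.2.2] true AND false = false
[2.2.3] false OR false = false
[2.2] false OR false OR false = false
[2] false OR false = false
[root] true AND false = false
Overall: false → blocked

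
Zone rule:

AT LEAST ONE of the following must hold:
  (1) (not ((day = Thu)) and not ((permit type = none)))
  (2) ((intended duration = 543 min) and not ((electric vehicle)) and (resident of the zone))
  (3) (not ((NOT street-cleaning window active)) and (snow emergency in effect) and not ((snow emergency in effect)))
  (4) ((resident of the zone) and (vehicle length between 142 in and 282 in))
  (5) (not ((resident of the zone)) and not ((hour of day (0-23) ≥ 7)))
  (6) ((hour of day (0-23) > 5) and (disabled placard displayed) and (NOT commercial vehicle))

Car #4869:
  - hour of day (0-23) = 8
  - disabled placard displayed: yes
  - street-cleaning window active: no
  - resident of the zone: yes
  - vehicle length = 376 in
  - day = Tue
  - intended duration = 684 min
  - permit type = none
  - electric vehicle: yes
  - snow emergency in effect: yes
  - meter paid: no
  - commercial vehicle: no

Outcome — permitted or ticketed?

Permitted

Atomic conditions:
  day = Thu: Tue == Thu is false
  permit type = none: none == none is true
  intended duration = 543 min: 684 == 543 is false
  electric vehicle: yes → true
  resident of the zone: yes → true
  NOT street-cleaning window active: no → true
  snow emergency in effect: yes → true
  vehicle length between 142 in and 282 in: 376 in [142, 282] is false
  hour of day (0-23) ≥ 7: 8 ≥ 7 is true
  hour of day (0-23) > 5: 8 > 5 is true
  disabled placard displayed: yes → true
  NOT commercial vehicle: no → true
Combine:
[1.1] NOT false = true
[1.2] NOT true = false
[1] true AND false = false
[2.2] NOT true = false
[2] false AND false AND true = false
[3.1] NOT true = false
[3.3] NOT true = false
[3] false AND true AND false = false
[4] true AND false = false
[5.1] NOT true = false
[5.2] NOT true = false
[5] false AND false = false
[6] true AND true AND true = true
[root] false OR false OR false OR false OR false OR true = true
Overall: true → permitted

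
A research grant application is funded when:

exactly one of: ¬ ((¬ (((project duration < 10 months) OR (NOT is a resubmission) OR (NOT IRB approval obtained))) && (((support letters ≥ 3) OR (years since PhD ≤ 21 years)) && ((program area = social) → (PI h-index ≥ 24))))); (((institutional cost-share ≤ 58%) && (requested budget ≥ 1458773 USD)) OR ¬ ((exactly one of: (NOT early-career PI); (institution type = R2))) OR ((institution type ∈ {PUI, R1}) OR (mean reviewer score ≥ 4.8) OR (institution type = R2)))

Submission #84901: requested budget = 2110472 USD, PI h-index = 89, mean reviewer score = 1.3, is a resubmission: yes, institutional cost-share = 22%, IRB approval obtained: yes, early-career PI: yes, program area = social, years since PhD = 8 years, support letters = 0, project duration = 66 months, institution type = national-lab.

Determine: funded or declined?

Funded

Atomic conditions:
  project duration < 10 months: 66 < 10 is false
  NOT is a resubmission: yes → false
  NOT IRB approval obtained: yes → false
  support letters ≥ 3: 0 ≥ 3 is false
  years since PhD ≤ 21 years: 8 ≤ 21 is true
  program area = social: social == social is true
  PI h-index ≥ 24: 89 ≥ 24 is true
  institutional cost-share ≤ 58%: 22 ≤ 58 is true
  requested budget ≥ 1458773 USD: 2110472 ≥ 1458773 is true
  NOT early-career PI: yes → false
  institution type = R2: national-lab == R2 is false
  institution type ∈ {PUI, R1}: national-lab is not in the set → false
  mean reviewer score ≥ 4.8: 1.3 ≥ 4.8 is false
Combine:
[1.1.1.1] false OR false OR false = false
[1.1.1] NOT false = true
[1.1.2.1] false OR true = true
[1.1.2.2] true → true = true
[1.1.2] true AND true = true
[1.1] true AND true = true
[1] NOT true = false
[2.1] true AND true = true
[2.2.1] exactly-one(false, false) = false
[2.2] NOT false = true
[2.3] false OR false OR false = false
[2] true OR true OR false = true
[root] exactly-one(false, true) = true
Overall: true → funded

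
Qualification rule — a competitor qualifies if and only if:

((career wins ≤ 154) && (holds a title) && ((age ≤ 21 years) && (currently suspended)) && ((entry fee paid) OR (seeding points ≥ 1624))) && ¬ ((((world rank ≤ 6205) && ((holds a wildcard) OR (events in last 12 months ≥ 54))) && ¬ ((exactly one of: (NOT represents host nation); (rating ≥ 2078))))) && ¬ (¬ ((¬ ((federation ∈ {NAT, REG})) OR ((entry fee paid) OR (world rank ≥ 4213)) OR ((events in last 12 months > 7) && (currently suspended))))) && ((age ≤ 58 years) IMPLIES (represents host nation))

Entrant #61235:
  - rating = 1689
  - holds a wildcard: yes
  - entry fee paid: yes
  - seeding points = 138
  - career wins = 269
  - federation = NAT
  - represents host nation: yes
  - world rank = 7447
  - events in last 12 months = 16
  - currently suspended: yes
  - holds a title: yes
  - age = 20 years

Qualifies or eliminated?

Atomic conditions:
  career wins ≤ 154: 269 ≤ 154 is false
  holds a title: yes → true
  age ≤ 21 years: 20 ≤ 21 is true
  currently suspended: yes → true
  entry fee paid: yes → true
  seeding points ≥ 1624: 138 ≥ 1624 is false
  world rank ≤ 6205: 7447 ≤ 6205 is false
  holds a wildcard: yes → true
  events in last 12 months ≥ 54: 16 ≥ 54 is false
  NOT represents host nation: yes → false
  rating ≥ 2078: 1689 ≥ 2078 is false
  federation ∈ {NAT, REG}: NAT is in the set → true
  world rank ≥ 4213: 7447 ≥ 4213 is true
  events in last 12 months > 7: 16 > 7 is true
  age ≤ 58 years: 20 ≤ 58 is true
  represents host nation: yes → true
Combine:
[1.3] true AND true = true
[1.4] true OR false = true
[1] false AND true AND true AND true = false
[2.1.1.2] true OR false = true
[2.1.1] false AND true = false
[2.1.2.1] exactly-one(false, false) = false
[2.1.2] NOT false = true
[2.1] false AND true = false
[2] NOT false = true
[3.1.1.1] NOT true = false
[3.1.1.2] true OR true = true
[3.1.1.3] true AND true = true
[3.1.1] false OR true OR true = true
[3.1] NOT true = false
[3] NOT false = true
[4] true → true = true
[root] false AND true AND true AND true = false
Overall: false → eliminated

Eliminated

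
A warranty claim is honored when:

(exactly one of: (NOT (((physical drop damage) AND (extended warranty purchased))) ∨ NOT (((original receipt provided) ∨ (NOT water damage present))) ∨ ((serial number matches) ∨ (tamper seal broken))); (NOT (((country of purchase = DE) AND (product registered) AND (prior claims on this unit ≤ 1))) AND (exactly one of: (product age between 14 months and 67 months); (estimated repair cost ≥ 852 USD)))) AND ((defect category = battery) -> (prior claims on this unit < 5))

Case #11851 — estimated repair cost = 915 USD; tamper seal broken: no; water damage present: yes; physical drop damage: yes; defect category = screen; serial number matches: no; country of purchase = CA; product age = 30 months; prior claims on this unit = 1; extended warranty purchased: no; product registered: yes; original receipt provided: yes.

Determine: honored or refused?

Atomic conditions:
  physical drop damage: yes → true
  extended warranty purchased: no → false
  original receipt provided: yes → true
  NOT water damage present: yes → false
  serial number matches: no → false
  tamper seal broken: no → false
  country of purchase = DE: CA == DE is false
  product registered: yes → true
  prior claims on this unit ≤ 1: 1 ≤ 1 is true
  product age between 14 months and 67 months: 30 in [14, 67] is true
  estimated repair cost ≥ 852 USD: 915 ≥ 852 is true
  defect category = battery: screen == battery is false
  prior claims on this unit < 5: 1 < 5 is true
Combine:
[1.1.1.1] true AND false = false
[1.1.1] NOT false = true
[1.1.2.1] true OR false = true
[1.1.2] NOT true = false
[1.1.3] false OR false = false
[1.1] true OR false OR false = true
[1.2.1.1] false AND true AND true = false
[1.2.1] NOT false = true
[1.2.2] exactly-one(true, true) = false
[1.2] true AND false = false
[1] exactly-one(true, false) = true
[2] false → true (antecedent false ⇒ implication holds) = true
[root] true AND true = true
Overall: true → honored

Honored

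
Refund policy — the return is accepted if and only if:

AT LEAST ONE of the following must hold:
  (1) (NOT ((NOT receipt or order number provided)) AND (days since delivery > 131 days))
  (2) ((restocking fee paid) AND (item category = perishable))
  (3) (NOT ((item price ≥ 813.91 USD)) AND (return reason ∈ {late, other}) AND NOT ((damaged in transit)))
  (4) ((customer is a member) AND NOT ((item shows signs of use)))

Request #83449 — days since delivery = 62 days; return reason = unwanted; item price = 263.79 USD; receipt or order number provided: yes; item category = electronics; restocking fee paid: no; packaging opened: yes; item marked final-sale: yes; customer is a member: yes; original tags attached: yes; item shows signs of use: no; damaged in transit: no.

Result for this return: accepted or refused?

Atomic conditions:
  NOT receipt or order number provided: yes → false
  days since delivery > 131 days: 62 > 131 is false
  restocking fee paid: no → false
  item category = perishable: electronics == perishable is false
  item price ≥ 813.91 USD: 263.79 ≥ 813.91 is false
  return reason ∈ {late, other}: unwanted is not in the set → false
  damaged in transit: no → false
  customer is a member: yes → true
  item shows signs of use: no → false
Combine:
[1.1] NOT false = true
[1] true AND false = false
[2] false AND false = false
[3.1] NOT false = true
[3.3] NOT false = true
[3] true AND false AND true = false
[4.2] NOT false = true
[4] true AND true = true
[root] false OR false OR false OR true = true
Overall: true → accepted

Accepted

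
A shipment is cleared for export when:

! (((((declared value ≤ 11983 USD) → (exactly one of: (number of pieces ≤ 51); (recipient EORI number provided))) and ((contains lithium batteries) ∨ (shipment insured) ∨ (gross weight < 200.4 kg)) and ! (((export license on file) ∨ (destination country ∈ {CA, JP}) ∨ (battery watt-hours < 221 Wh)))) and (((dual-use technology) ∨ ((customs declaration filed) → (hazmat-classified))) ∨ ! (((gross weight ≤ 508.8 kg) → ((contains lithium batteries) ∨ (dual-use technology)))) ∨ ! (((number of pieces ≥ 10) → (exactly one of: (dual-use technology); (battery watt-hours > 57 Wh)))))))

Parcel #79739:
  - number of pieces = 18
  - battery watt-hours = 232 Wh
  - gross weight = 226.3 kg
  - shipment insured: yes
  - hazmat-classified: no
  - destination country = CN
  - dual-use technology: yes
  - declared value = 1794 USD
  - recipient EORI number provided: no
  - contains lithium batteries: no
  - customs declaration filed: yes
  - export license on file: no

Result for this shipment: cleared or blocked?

Atomic conditions:
  declared value ≤ 11983 USD: 1794 ≤ 11983 is true
  number of pieces ≤ 51: 18 ≤ 51 is true
  recipient EORI number provided: no → false
  contains lithium batteries: no → false
  shipment insured: yes → true
  gross weight < 200.4 kg: 226.3 < 200.4 is false
  export license on file: no → false
  destination country ∈ {CA, JP}: CN is not in the set → false
  battery watt-hours < 221 Wh: 232 < 221 is false
  dual-use technology: yes → true
  customs declaration filed: yes → true
  hazmat-classified: no → false
  gross weight ≤ 508.8 kg: 226.3 ≤ 508.8 is true
  number of pieces ≥ 10: 18 ≥ 10 is true
  battery watt-hours > 57 Wh: 232 > 57 is true
Combine:
[1.1.1.2] exactly-one(true, false) = true
[1.1.1] true → true = true
[1.1.2] false OR true OR false = true
[1.1.3.1] false OR false OR false = false
[1.1.3] NOT false = true
[1.1] true AND true AND true = true
[1.2.1.2] true → false = false
[1.2.1] true OR false = true
[1.2.2.1.2] false OR true = true
[1.2.2.1] true → true = true
[1.2.2] NOT true = false
[1.2.3.1.2] exactly-one(true, true) = false
[1.2.3.1] true → false = false
[1.2.3] NOT false = true
[1.2] true OR false OR true = true
[1] true AND true = true
[root] NOT true = false
Overall: false → blocked

Blocked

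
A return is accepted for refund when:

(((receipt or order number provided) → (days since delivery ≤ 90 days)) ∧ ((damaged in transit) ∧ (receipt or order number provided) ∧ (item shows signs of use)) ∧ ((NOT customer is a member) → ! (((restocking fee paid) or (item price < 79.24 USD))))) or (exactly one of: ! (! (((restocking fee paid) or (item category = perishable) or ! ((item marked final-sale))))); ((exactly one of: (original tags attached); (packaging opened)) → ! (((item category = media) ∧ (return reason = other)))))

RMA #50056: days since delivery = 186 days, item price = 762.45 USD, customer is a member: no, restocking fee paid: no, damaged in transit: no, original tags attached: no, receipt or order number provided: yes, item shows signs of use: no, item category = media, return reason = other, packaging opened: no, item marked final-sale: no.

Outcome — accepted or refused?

Refused

Atomic conditions:
  receipt or order number provided: yes → true
  days since delivery ≤ 90 days: 186 ≤ 90 is false
  damaged in transit: no → false
  item shows signs of use: no → false
  NOT customer is a member: no → true
  restocking fee paid: no → false
  item price < 79.24 USD: 762.45 < 79.24 is false
  item category = perishable: media == perishable is false
  item marked final-sale: no → false
  original tags attached: no → false
  packaging opened: no → false
  item category = media: media == media is true
  return reason = other: other == other is true
Combine:
[1.1] true → false = false
[1.2] false AND true AND false = false
[1.3.2.1] false OR false = false
[1.3.2] NOT false = true
[1.3] true → true = true
[1] false AND false AND true = false
[2.1.1.1.3] NOT false = true
[2.1.1.1] false OR false OR true = true
[2.1.1] NOT true = false
[2.1] NOT false = true
[2.2.1] exactly-one(false, false) = false
[2.2.2.1] true AND true = true
[2.2.2] NOT true = false
[2.2] false → false (antecedent false ⇒ implication holds) = true
[2] exactly-one(true, true) = false
[root] false OR false = false
Overall: false → refused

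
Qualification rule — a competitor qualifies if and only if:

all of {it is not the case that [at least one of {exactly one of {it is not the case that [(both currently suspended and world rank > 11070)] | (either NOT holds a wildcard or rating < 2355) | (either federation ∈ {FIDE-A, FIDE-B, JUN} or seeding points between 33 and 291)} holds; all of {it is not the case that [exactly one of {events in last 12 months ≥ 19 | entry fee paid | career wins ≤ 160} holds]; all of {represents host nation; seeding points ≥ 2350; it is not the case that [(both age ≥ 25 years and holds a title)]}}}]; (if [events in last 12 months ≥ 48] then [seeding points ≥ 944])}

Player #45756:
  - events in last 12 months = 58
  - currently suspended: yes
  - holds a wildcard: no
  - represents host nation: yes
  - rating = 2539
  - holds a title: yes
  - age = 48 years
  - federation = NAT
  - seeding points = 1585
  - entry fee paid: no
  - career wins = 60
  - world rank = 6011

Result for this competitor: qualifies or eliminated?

Atomic conditions:
  currently suspended: yes → true
  world rank > 11070: 6011 > 11070 is false
  NOT holds a wildcard: no → true
  rating < 2355: 2539 < 2355 is false
  federation ∈ {FIDE-A, FIDE-B, JUN}: NAT is not in the set → false
  seeding points between 33 and 291: 1585 in [33, 291] is false
  events in last 12 months ≥ 19: 58 ≥ 19 is true
  entry fee paid: no → false
  career wins ≤ 160: 60 ≤ 160 is true
  represents host nation: yes → true
  seeding points ≥ 2350: 1585 ≥ 2350 is false
  age ≥ 25 years: 48 ≥ 25 is true
  holds a title: yes → true
  events in last 12 months ≥ 48: 58 ≥ 48 is true
  seeding points ≥ 944: 1585 ≥ 944 is true
Combine:
[1.1.1.1.1] true AND false = false
[1.1.1.1] NOT false = true
[1.1.1.2] true OR false = true
[1.1.1.3] false OR false = false
[1.1.1] exactly-one(true, true, false) = false
[1.1.2.1.1] exactly-one(true, false, true) = false
[1.1.2.1] NOT false = true
[1.1.2.2.3.1] true AND true = true
[1.1.2.2.3] NOT true = false
[1.1.2.2] true AND false AND false = false
[1.1.2] true AND false = false
[1.1] false OR false = false
[1] NOT false = true
[2] true → true = true
[root] true AND true = true
Overall: true → qualifies

Qualifies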